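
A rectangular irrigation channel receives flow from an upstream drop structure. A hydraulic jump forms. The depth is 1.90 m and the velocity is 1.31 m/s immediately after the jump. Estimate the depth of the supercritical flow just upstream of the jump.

Fr₂ = V₂/√(g·y₂) = 1.31/√(9.81×1.90) = 0.303.
From the momentum equation (using Fr₂), y₁/y₂ = ½[√(1 + 8Fr₂²) − 1] = ½[√1.737 − 1] = 0.159.
y₁ = 0.159 × 1.90 = 0.302 m.

y₁ = 0.302 m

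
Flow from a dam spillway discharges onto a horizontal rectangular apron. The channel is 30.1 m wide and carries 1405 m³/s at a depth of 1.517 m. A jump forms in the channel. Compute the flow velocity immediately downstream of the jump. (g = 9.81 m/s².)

V₂ = 2.851 m/s

q = Q/b = 1405/30.1 = 46.68 m²/s; V₁ = q/y₁ = 30.77 m/s. Fr₁ = V₁/√(g·y₁) = 7.976.
Bélanger equation: y₂/y₁ = ½[√(1 + 8Fr₁²) − 1] = ½[√509.96 − 1] = 10.79.
y₂ = 10.79 × 1.517 = 16.37 m.
V₂ = q/y₂ = 46.68/16.37 = 2.851 m/s.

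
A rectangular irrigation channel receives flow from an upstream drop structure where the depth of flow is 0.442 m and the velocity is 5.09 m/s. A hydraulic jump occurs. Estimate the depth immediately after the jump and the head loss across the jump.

Fr₁ = V₁/√(g·y₁) = 5.09/√(9.81×0.442) = 2.44.
From the momentum equation for a rectangular channel, y₂/y₁ = ½[√(1 + 8Fr₁²) − 1] = ½[√48.80 − 1] = 2.99.
y₂ = 2.99 × 0.442 = 1.32 m.
Head loss: ΔE = (y₂ − y₁)³/(4y₁y₂) = (1.32 − 0.442)³/(4×0.442×1.32) = 0.683/2.34 = 0.292 m.

y₂ = 1.32 m; ΔE = 0.292 m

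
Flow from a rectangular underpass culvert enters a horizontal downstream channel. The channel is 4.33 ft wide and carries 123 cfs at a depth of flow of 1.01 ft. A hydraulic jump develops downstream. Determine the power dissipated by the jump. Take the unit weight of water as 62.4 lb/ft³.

q = Q/b = 123/4.33 = 28.4 ft²/s; V₁ = q/y₁ = 28.1 ft/s. Fr₁ = V₁/√(g·y₁) = 4.93.
By Bélanger, y₂/y₁ = ½[√(1 + 8Fr₁²) − 1] = ½[√195.6 − 1] = 6.49.
y₂ = 6.49 × 1.01 = 6.56 ft.
Head loss: ΔE = (y₂ − y₁)³/(4y₁y₂) = (6.56 − 1.01)³/(4×1.01×6.56) = 171/26.5 = 6.44 ft.
P = γ·Q·ΔE/550 = 62.4 × 123 × 6.44 / 550 = 89.9 hp.

P = 89.9 hp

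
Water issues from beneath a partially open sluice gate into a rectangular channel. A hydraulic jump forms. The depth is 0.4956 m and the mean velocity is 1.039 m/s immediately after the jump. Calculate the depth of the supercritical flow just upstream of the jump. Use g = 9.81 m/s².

Fr₂ = V₂/√(g·y₂) = 1.039/√(9.81×0.4956) = 0.4712.
From the momentum equation (using Fr₂), y₁/y₂ = ½[√(1 + 8Fr₂²) − 1] = ½[√2.7763 − 1] = 0.3331.
y₁ = 0.3331 × 0.4956 = 0.1651 m.

y₁ = 0.1651 m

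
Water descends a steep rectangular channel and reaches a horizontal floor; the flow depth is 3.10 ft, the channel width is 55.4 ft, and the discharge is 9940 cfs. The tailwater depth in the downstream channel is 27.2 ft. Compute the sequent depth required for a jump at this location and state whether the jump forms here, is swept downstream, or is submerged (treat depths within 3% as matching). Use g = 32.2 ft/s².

q = Q/b = 9940/55.4 = 179 ft²/s; V₁ = q/y₁ = 57.9 ft/s. Fr₁ = V₁/√(g·y₁) = 5.79.
Conjugate-depth relation: y₂/y₁ = ½[√(1 + 8Fr₁²) − 1] = ½[√269.5 − 1] = 7.71.
y₂ = 7.71 × 3.10 = 23.9 ft.
Tailwater y_tw = 27.2 ft: y_tw > y₂, so the jump is submerged.

y₂ = 23.9 ft; the jump is submerged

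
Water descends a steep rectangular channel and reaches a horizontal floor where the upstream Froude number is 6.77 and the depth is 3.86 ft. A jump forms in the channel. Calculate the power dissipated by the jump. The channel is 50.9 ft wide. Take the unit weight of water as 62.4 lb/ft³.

P = 94501 hp

Fr₁ = 6.77 (given).
From the momentum equation for a rectangular channel, y₂/y₁ = ½[√(1 + 8Fr₁²) − 1] = ½[√367.7 − 1] = 9.09.
y₂ = 9.09 × 3.86 = 35.1 ft.
Head loss: ΔE = (y₂ − y₁)³/(4y₁y₂) = (35.1 − 3.86)³/(4×3.86×35.1) = 30421/542 = 56.2 ft.
V₁ = Fr₁·√(g·y₁) = 6.77×√(32.2×3.86) = 75.5 ft/s; q = V₁·y₁ = 291 ft²/s. Q = q·b = 291 × 50.9 = 14829 cfs. P = γ·Q·ΔE/550 = 62.4 × 14829 × 56.2 / 550 = 94501 hp.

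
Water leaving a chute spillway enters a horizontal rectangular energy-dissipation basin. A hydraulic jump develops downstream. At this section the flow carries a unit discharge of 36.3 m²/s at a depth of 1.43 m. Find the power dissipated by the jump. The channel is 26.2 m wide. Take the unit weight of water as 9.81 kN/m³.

P = 194680 kW

V₁ = q/y₁ = 36.3/1.43 = 25.4 m/s. Fr₁ = V₁/√(g·y₁) = 25.4/√(9.81×1.43) = 6.78.
From the momentum equation for a rectangular channel, y₂/y₁ = ½[√(1 + 8Fr₁²) − 1] = ½[√368.5 − 1] = 9.10.
y₂ = 9.10 × 1.43 = 13.0 m.
Head loss: ΔE = (y₂ − y₁)³/(4y₁y₂) = (13.0 − 1.43)³/(4×1.43×13.0) = 1553/74.4 = 20.9 m.
Q = q·b = 36.3 × 26.2 = 951 m³/s. P = γ·Q·ΔE = 9.81 × 951 × 20.9 = 194680 kW.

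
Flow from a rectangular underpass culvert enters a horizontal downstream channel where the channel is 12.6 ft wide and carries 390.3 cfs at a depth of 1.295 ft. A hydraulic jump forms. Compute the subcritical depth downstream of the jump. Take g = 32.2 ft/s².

y₂ = 6.167 ft

q = Q/b = 390.3/12.6 = 30.98 ft²/s; V₁ = q/y₁ = 23.92 ft/s. Fr₁ = V₁/√(g·y₁) = 3.704.
Conjugate-depth relation: y₂/y₁ = ½[√(1 + 8Fr₁²) − 1] = ½[√110.77 − 1] = 4.762.
y₂ = 4.762 × 1.295 = 6.167 ft.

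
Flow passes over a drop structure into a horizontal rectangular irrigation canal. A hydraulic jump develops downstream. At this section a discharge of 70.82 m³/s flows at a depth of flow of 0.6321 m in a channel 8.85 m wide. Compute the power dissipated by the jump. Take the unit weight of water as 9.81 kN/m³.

q = Q/b = 70.82/8.85 = 8.002 m²/s; V₁ = q/y₁ = 12.66 m/s. Fr₁ = V₁/√(g·y₁) = 5.084.
Bélanger equation: y₂/y₁ = ½[√(1 + 8Fr₁²) − 1] = ½[√207.77 − 1] = 6.707.
y₂ = 6.707 × 0.6321 = 4.240 m.
Head loss: ΔE = (y₂ − y₁)³/(4y₁y₂) = (4.240 − 0.6321)³/(4×0.6321×4.240) = 46.95/10.72 = 4.380 m.
P = γ·Q·ΔE = 9.81 × 70.82 × 4.380 = 3043 kW.

P = 3043 kW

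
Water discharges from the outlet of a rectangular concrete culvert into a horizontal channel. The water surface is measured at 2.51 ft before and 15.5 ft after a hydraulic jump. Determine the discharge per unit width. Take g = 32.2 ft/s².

For a rectangular channel the momentum equation gives q² = ½·g·y₁·y₂·(y₁ + y₂) = ½×32.2×2.51×15.5×18.0 = 11281.
q = √11281 = 106 ft²/s.

q = 106 ft²/s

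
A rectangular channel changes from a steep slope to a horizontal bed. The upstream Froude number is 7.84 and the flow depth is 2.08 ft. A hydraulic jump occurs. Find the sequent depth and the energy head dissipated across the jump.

y₂ = 22.0 ft; ΔE = 43.4 ft

Fr₁ = 7.84 (given).
Bélanger equation: y₂/y₁ = ½[√(1 + 8Fr₁²) − 1] = ½[√492.7 − 1] = 10.6.
y₂ = 10.6 × 2.08 = 22.0 ft.
V₁ = Fr₁·√(g·y₁) = 7.84×√(32.2×2.08) = 64.2 ft/s; q = V₁·y₁ = 133 ft²/s. V₂ = q/y₂ = 133/22.0 = 6.05 ft/s. E₁ = y₁ + V₁²/2g = 66.0 ft; E₂ = y₂ + V₂²/2g = 22.6 ft. ΔE = E₁ − E₂ = 43.4 ft.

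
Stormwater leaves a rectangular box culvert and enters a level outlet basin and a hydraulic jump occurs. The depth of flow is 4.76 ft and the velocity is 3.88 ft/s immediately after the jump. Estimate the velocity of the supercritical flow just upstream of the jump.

Fr₂ = V₂/√(g·y₂) = 3.88/√(32.2×4.76) = 0.313.
Applying the sequent-depth relation in reverse, y₁/y₂ = ½[√(1 + 8Fr₂²) − 1] = ½[√1.786 − 1] = 0.168.
y₁ = 0.168 × 4.76 = 0.800 ft.
V₁ = q/y₁ = 18.5/0.800 = 23.1 ft/s.

V₁ = 23.1 ft/s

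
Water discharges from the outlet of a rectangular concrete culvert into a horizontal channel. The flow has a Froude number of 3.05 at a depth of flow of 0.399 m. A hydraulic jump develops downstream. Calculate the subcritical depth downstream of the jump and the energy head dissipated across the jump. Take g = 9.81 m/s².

y₂ = 1.53 m; ΔE = 0.596 m

Fr₁ = 3.05 (given).
From the momentum equation for a rectangular channel, y₂/y₁ = ½[√(1 + 8Fr₁²) − 1] = ½[√75.42 − 1] = 3.84.
y₂ = 3.84 × 0.399 = 1.53 m.
Head loss: ΔE = (y₂ − y₁)³/(4y₁y₂) = (1.53 − 0.399)³/(4×0.399×1.53) = 1.46/2.45 = 0.596 m.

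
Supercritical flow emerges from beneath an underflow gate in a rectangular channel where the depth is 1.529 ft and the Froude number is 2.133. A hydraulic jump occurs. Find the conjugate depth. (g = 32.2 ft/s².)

y₂ = 3.911 ft

Fr₁ = 2.133 (given).
From the momentum equation for a rectangular channel, y₂/y₁ = ½[√(1 + 8Fr₁²) − 1] = ½[√37.398 − 1] = 2.558.
y₂ = 2.558 × 1.529 = 3.911 ft.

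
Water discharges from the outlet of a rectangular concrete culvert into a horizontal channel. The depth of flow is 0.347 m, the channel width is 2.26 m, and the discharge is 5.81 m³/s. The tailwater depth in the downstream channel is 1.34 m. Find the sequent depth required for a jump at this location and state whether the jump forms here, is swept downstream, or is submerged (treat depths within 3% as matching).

y₂ = 1.80 m; the jump is swept downstream

q = Q/b = 5.81/2.26 = 2.57 m²/s; V₁ = q/y₁ = 7.41 m/s. Fr₁ = V₁/√(g·y₁) = 4.02.
Bélanger equation: y₂/y₁ = ½[√(1 + 8Fr₁²) − 1] = ½[√130.0 − 1] = 5.20.
y₂ = 5.20 × 0.347 = 1.80 m.
Tailwater y_tw = 1.34 m: y_tw < y₂, so the jump is swept downstream.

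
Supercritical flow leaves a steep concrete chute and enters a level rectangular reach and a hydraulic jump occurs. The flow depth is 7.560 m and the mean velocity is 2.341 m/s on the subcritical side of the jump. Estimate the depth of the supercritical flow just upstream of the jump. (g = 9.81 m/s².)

y₁ = 0.9881 m

Fr₂ = V₂/√(g·y₂) = 2.341/√(9.81×7.560) = 0.2718.
The Bélanger relation is symmetric: y₁/y₂ = ½[√(1 + 8Fr₂²) − 1] = ½[√1.5912 − 1] = 0.1307.
y₁ = 0.1307 × 7.560 = 0.9881 m.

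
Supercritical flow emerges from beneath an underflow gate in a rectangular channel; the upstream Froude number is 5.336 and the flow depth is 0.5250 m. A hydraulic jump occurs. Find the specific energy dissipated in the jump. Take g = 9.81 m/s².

Fr₁ = 5.336 (given).
From the momentum equation for a rectangular channel, y₂/y₁ = ½[√(1 + 8Fr₁²) − 1] = ½[√228.78 − 1] = 7.063.
y₂ = 7.063 × 0.5250 = 3.708 m.
Head loss: ΔE = (y₂ − y₁)³/(4y₁y₂) = (3.708 − 0.5250)³/(4×0.5250×3.708) = 32.25/7.787 = 4.141 m.

ΔE = 4.141 m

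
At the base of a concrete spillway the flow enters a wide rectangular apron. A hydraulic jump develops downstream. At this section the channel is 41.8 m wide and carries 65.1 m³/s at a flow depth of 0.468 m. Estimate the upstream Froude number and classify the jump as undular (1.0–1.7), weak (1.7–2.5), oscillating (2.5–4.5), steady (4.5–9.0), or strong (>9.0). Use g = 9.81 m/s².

q = Q/b = 65.1/41.8 = 1.56 m²/s; V₁ = q/y₁ = 3.33 m/s. Fr₁ = V₁/√(g·y₁) = 1.55.
Fr₁ = 1.55 lies in the undular range.

Fr₁ = 1.55; undular jump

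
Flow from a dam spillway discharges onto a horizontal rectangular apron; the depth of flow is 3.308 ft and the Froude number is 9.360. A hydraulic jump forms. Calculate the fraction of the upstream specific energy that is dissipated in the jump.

ΔE/E₁ = 0.709 (70.9%)

Fr₁ = 9.360 (given).
Sequent-depth ratio: y₂/y₁ = ½[√(1 + 8Fr₁²) − 1] = ½[√701.88 − 1] = 12.75.
y₂ = 12.75 × 3.308 = 42.17 ft.
E₁ = y₁(1 + Fr₁²/2) = 3.308×(1 + 9.360²/2) = 148.2 ft. ΔE = (y₂ − y₁)³/(4y₁y₂) = 105.2 ft. ΔE/E₁ = 105.2/148.2 = 0.709.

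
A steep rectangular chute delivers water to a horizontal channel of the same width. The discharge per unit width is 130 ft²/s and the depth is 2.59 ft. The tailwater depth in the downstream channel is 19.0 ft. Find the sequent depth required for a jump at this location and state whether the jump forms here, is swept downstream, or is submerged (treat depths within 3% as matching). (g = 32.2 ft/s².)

V₁ = q/y₁ = 130/2.59 = 50.2 ft/s. Fr₁ = V₁/√(g·y₁) = 50.2/√(32.2×2.59) = 5.50.
Bélanger equation: y₂/y₁ = ½[√(1 + 8Fr₁²) − 1] = ½[√242.7 − 1] = 7.29.
y₂ = 7.29 × 2.59 = 18.9 ft.
Tailwater y_tw = 19.0 ft: y_tw ≈ y₂, so the jump forms here.

y₂ = 18.9 ft; the jump forms here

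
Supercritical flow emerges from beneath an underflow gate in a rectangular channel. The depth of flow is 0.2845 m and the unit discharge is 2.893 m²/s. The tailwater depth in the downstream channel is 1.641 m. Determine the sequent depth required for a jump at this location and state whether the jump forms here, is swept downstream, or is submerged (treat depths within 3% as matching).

y₂ = 2.311 m; the jump is swept downstream

V₁ = q/y₁ = 2.893/0.2845 = 10.17 m/s. Fr₁ = V₁/√(g·y₁) = 10.17/√(9.81×0.2845) = 6.087.
From the momentum equation for a rectangular channel, y₂/y₁ = ½[√(1 + 8Fr₁²) − 1] = ½[√297.40 − 1] = 8.123.
y₂ = 8.123 × 0.2845 = 2.311 m.
Tailwater y_tw = 1.641 m: y_tw < y₂, so the jump is swept downstream.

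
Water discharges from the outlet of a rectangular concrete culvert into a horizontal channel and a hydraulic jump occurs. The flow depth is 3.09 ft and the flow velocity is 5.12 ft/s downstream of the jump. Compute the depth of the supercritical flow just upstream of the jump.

y₁ = 1.18 ft

Fr₂ = V₂/√(g·y₂) = 5.12/√(32.2×3.09) = 0.513.
Applying the sequent-depth relation in reverse, y₁/y₂ = ½[√(1 + 8Fr₂²) − 1] = ½[√3.108 − 1] = 0.381.
y₁ = 0.381 × 3.09 = 1.18 ft.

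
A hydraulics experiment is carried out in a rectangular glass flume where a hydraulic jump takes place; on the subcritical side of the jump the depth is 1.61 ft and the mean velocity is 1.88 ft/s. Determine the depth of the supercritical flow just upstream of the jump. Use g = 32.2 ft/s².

Fr₂ = V₂/√(g·y₂) = 1.88/√(32.2×1.61) = 0.261.
From the momentum equation (using Fr₂), y₁/y₂ = ½[√(1 + 8Fr₂²) − 1] = ½[√1.545 − 1] = 0.122.
y₁ = 0.122 × 1.61 = 0.196 ft.

y₁ = 0.196 ft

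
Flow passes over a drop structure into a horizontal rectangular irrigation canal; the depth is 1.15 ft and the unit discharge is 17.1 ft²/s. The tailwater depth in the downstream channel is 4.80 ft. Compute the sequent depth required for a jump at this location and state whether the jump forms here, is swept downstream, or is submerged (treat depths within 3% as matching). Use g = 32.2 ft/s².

y₂ = 3.44 ft; the jump is submerged

V₁ = q/y₁ = 17.1/1.15 = 14.9 ft/s. Fr₁ = V₁/√(g·y₁) = 14.9/√(32.2×1.15) = 2.44.
From the momentum equation for a rectangular channel, y₂/y₁ = ½[√(1 + 8Fr₁²) − 1] = ½[√48.77 − 1] = 2.99.
y₂ = 2.99 × 1.15 = 3.44 ft.
Tailwater y_tw = 4.80 ft: y_tw > y₂, so the jump is submerged.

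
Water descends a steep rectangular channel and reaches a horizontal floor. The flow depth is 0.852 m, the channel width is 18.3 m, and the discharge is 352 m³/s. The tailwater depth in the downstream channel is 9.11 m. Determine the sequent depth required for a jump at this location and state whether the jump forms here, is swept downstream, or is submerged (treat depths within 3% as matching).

q = Q/b = 352/18.3 = 19.2 m²/s; V₁ = q/y₁ = 22.6 m/s. Fr₁ = V₁/√(g·y₁) = 7.81.
Conjugate-depth relation: y₂/y₁ = ½[√(1 + 8Fr₁²) − 1] = ½[√488.8 − 1] = 10.6.
y₂ = 10.6 × 0.852 = 8.99 m.
Tailwater y_tw = 9.11 m: y_tw ≈ y₂, so the jump forms here.

y₂ = 8.99 m; the jump forms here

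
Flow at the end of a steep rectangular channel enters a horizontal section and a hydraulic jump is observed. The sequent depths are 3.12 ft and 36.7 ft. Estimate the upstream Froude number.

Fr₁ = 8.66

For a rectangular channel the momentum equation gives q² = ½·g·y₁·y₂·(y₁ + y₂) = ½×32.2×3.12×36.7×39.8 = 73409.
q = √73409 = 271 ft²/s.
V₁ = q/y₁ = 86.8 ft/s; Fr₁ = V₁/√(g·y₁) = 8.66.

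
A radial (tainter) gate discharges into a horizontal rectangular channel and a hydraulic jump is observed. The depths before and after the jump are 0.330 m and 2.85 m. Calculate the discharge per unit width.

q = 3.83 m²/s

For a rectangular channel the momentum equation gives q² = ½·g·y₁·y₂·(y₁ + y₂) = ½×9.81×0.330×2.85×3.18 = 14.7.
q = √14.7 = 3.83 m²/s.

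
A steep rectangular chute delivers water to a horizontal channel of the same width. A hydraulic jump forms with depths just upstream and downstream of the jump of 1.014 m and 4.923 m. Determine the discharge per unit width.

For a rectangular channel the momentum equation gives q² = ½·g·y₁·y₂·(y₁ + y₂) = ½×9.81×1.014×4.923×5.937 = 145.4.
q = √145.4 = 12.06 m²/s.

q = 12.06 m²/s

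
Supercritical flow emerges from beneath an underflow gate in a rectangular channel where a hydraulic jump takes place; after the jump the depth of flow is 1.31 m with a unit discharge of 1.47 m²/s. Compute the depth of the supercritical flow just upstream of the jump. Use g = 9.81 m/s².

y₁ = 0.220 m

V₂ = q/y₂ = 1.47/1.31 = 1.12 m/s; Fr₂ = V₂/√(g·y₂) = 0.313.
From the momentum equation (using Fr₂), y₁/y₂ = ½[√(1 + 8Fr₂²) − 1] = ½[√1.784 − 1] = 0.168.
y₁ = 0.168 × 1.31 = 0.220 m.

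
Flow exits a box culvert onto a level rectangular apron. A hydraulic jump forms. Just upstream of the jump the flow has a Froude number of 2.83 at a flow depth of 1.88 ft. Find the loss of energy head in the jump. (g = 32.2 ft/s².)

Fr₁ = 2.83 (given).
Sequent-depth ratio: y₂/y₁ = ½[√(1 + 8Fr₁²) − 1] = ½[√65.07 − 1] = 3.53.
y₂ = 3.53 × 1.88 = 6.64 ft.
V₁ = Fr₁·√(g·y₁) = 2.83×√(32.2×1.88) = 22.0 ft/s; q = V₁·y₁ = 41.4 ft²/s. V₂ = q/y₂ = 41.4/6.64 = 6.23 ft/s. E₁ = y₁ + V₁²/2g = 9.41 ft; E₂ = y₂ + V₂²/2g = 7.25 ft. ΔE = E₁ − E₂ = 2.16 ft.

ΔE = 2.16 ft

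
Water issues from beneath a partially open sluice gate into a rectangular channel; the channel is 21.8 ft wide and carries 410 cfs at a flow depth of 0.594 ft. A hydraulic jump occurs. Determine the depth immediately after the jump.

q = Q/b = 410/21.8 = 18.8 ft²/s; V₁ = q/y₁ = 31.7 ft/s. Fr₁ = V₁/√(g·y₁) = 7.24.
From the momentum equation for a rectangular channel, y₂/y₁ = ½[√(1 + 8Fr₁²) − 1] = ½[√420.3 − 1] = 9.75.
y₂ = 9.75 × 0.594 = 5.79 ft.

y₂ = 5.79 ft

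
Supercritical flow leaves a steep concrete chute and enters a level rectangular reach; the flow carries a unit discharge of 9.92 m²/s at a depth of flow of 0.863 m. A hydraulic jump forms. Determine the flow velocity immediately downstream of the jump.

V₁ = q/y₁ = 9.92/0.863 = 11.5 m/s. Fr₁ = V₁/√(g·y₁) = 11.5/√(9.81×0.863) = 3.95.
From the momentum equation for a rectangular channel, y₂/y₁ = ½[√(1 + 8Fr₁²) − 1] = ½[√125.9 − 1] = 5.11.
y₂ = 5.11 × 0.863 = 4.41 m.
V₂ = q/y₂ = 9.92/4.41 = 2.25 m/s.

V₂ = 2.25 m/s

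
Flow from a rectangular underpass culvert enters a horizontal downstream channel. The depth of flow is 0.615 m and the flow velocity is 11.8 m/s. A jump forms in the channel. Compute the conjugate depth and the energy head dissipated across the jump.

Fr₁ = V₁/√(g·y₁) = 11.8/√(9.81×0.615) = 4.80.
By Bélanger, y₂/y₁ = ½[√(1 + 8Fr₁²) − 1] = ½[√185.6 − 1] = 6.31.
y₂ = 6.31 × 0.615 = 3.88 m.
Head loss: ΔE = (y₂ − y₁)³/(4y₁y₂) = (3.88 − 0.615)³/(4×0.615×3.88) = 34.9/9.55 = 3.65 m.

y₂ = 3.88 m; ΔE = 3.65 m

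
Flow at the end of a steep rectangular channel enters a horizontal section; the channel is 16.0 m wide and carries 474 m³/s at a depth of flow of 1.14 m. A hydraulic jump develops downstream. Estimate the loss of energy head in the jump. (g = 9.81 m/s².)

ΔE = 23.3 m

q = Q/b = 474/16.0 = 29.6 m²/s; V₁ = q/y₁ = 26.0 m/s. Fr₁ = V₁/√(g·y₁) = 7.77.
From the momentum equation for a rectangular channel, y₂/y₁ = ½[√(1 + 8Fr₁²) − 1] = ½[√484.1 − 1] = 10.5.
y₂ = 10.5 × 1.14 = 12.0 m.
Head loss: ΔE = (y₂ − y₁)³/(4y₁y₂) = (12.0 − 1.14)³/(4×1.14×12.0) = 1271/54.6 = 23.3 m.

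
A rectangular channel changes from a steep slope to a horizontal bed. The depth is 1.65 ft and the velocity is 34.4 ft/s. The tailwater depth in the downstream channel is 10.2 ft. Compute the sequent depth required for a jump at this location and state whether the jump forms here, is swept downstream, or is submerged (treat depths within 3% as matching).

y₂ = 10.2 ft; the jump forms here

Fr₁ = V₁/√(g·y₁) = 34.4/√(32.2×1.65) = 4.72.
Conjugate-depth relation: y₂/y₁ = ½[√(1 + 8Fr₁²) − 1] = ½[√179.2 − 1] = 6.19.
y₂ = 6.19 × 1.65 = 10.2 ft.
Tailwater y_tw = 10.2 ft: y_tw ≈ y₂, so the jump forms here.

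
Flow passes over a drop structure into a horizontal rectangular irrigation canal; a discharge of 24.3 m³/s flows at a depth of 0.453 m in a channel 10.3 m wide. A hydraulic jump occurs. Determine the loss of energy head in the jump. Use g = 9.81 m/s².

ΔE = 0.312 m

q = Q/b = 24.3/10.3 = 2.36 m²/s; V₁ = q/y₁ = 5.21 m/s. Fr₁ = V₁/√(g·y₁) = 2.47.
Bélanger equation: y₂/y₁ = ½[√(1 + 8Fr₁²) − 1] = ½[√49.83 − 1] = 3.03.
y₂ = 3.03 × 0.453 = 1.37 m.
Head loss: ΔE = (y₂ − y₁)³/(4y₁y₂) = (1.37 − 0.453)³/(4×0.453×1.37) = 0.777/2.49 = 0.312 m.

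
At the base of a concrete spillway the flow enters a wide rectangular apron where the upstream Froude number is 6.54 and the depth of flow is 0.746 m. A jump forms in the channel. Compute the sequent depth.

y₂ = 6.54 m

Fr₁ = 6.54 (given).
Sequent-depth ratio: y₂/y₁ = ½[√(1 + 8Fr₁²) − 1] = ½[√343.2 − 1] = 8.76.
y₂ = 8.76 × 0.746 = 6.54 m.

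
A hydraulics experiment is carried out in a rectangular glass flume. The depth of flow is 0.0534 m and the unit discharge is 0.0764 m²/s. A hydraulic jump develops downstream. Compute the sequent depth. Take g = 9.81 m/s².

y₂ = 0.125 m

V₁ = q/y₁ = 0.0764/0.0534 = 1.43 m/s. Fr₁ = V₁/√(g·y₁) = 1.43/√(9.81×0.0534) = 1.98.
By Bélanger, y₂/y₁ = ½[√(1 + 8Fr₁²) − 1] = ½[√32.26 − 1] = 2.34.
y₂ = 2.34 × 0.0534 = 0.125 m.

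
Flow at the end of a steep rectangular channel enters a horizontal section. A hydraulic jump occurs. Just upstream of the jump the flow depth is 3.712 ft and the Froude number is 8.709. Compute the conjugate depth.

y₂ = 43.90 ft

Fr₁ = 8.709 (given).
Bélanger equation: y₂/y₁ = ½[√(1 + 8Fr₁²) − 1] = ½[√607.77 − 1] = 11.83.
y₂ = 11.83 × 3.712 = 43.90 ft.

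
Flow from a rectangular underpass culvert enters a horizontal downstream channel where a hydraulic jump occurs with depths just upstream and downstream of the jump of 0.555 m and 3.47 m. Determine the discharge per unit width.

q = 6.17 m²/s

For a rectangular channel the momentum equation gives q² = ½·g·y₁·y₂·(y₁ + y₂) = ½×9.81×0.555×3.47×4.03 = 38.0.
q = √38.0 = 6.17 m²/s.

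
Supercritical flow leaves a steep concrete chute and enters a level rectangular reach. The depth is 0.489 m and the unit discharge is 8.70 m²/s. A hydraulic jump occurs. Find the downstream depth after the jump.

V₁ = q/y₁ = 8.70/0.489 = 17.8 m/s. Fr₁ = V₁/√(g·y₁) = 17.8/√(9.81×0.489) = 8.12.
By Bélanger, y₂/y₁ = ½[√(1 + 8Fr₁²) − 1] = ½[√528.9 − 1] = 11.0.
y₂ = 11.0 × 0.489 = 5.38 m.

y₂ = 5.38 m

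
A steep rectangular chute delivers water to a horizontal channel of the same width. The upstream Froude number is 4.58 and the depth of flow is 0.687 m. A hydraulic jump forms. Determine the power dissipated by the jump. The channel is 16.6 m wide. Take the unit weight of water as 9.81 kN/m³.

P = 4752 kW

Fr₁ = 4.58 (given).
By Bélanger, y₂/y₁ = ½[√(1 + 8Fr₁²) − 1] = ½[√168.8 − 1] = 6.00.
y₂ = 6.00 × 0.687 = 4.12 m.
Head loss: ΔE = (y₂ − y₁)³/(4y₁y₂) = (4.12 − 0.687)³/(4×0.687×4.12) = 40.4/11.3 = 3.57 m.
V₁ = Fr₁·√(g·y₁) = 4.58×√(9.81×0.687) = 11.9 m/s; q = V₁·y₁ = 8.17 m²/s. Q = q·b = 8.17 × 16.6 = 136 m³/s. P = γ·Q·ΔE = 9.81 × 136 × 3.57 = 4752 kW.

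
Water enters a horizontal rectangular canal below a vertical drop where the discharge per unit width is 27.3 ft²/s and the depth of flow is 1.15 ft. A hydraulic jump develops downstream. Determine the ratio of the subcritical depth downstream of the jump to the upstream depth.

V₁ = q/y₁ = 27.3/1.15 = 23.7 ft/s. Fr₁ = V₁/√(g·y₁) = 23.7/√(32.2×1.15) = 3.90.
Conjugate-depth relation: y₂/y₁ = ½[√(1 + 8Fr₁²) − 1] = ½[√122.7 − 1] = 5.04.

y₂/y₁ = 5.04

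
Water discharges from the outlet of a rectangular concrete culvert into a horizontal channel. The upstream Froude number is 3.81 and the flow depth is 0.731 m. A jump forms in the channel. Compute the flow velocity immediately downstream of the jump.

Fr₁ = 3.81 (given).
From the momentum equation for a rectangular channel, y₂/y₁ = ½[√(1 + 8Fr₁²) − 1] = ½[√117.1 − 1] = 4.91.
y₂ = 4.91 × 0.731 = 3.59 m.
V₁ = Fr₁·√(g·y₁) = 3.81×√(9.81×0.731) = 10.2 m/s; q = V₁·y₁ = 7.46 m²/s.
V₂ = q/y₂ = 7.46/3.59 = 2.08 m/s.

V₂ = 2.08 m/s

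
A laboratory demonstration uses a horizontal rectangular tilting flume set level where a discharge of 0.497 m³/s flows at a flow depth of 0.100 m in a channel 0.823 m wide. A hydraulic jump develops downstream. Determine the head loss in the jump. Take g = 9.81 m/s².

ΔE = 1.12 m

q = Q/b = 0.497/0.823 = 0.604 m²/s; V₁ = q/y₁ = 6.04 m/s. Fr₁ = V₁/√(g·y₁) = 6.10.
From the momentum equation for a rectangular channel, y₂/y₁ = ½[√(1 + 8Fr₁²) − 1] = ½[√298.4 − 1] = 8.14.
y₂ = 8.14 × 0.100 = 0.814 m.
V₂ = q/y₂ = 0.604/0.814 = 0.742 m/s. E₁ = y₁ + V₁²/2g = 1.96 m; E₂ = y₂ + V₂²/2g = 0.842 m. ΔE = E₁ − E₂ = 1.12 m.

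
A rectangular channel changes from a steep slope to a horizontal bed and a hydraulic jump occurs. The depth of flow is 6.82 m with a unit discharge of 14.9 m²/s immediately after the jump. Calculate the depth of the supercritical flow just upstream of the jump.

y₁ = 0.864 m

V₂ = q/y₂ = 14.9/6.82 = 2.18 m/s; Fr₂ = V₂/√(g·y₂) = 0.267.
Applying the sequent-depth relation in reverse, y₁/y₂ = ½[√(1 + 8Fr₂²) − 1] = ½[√1.571 − 1] = 0.127.
y₁ = 0.127 × 6.82 = 0.864 m.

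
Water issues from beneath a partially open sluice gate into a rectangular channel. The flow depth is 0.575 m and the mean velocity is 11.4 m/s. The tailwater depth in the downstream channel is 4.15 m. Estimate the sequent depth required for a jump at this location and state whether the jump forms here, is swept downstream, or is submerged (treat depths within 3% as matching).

Fr₁ = V₁/√(g·y₁) = 11.4/√(9.81×0.575) = 4.80.
Conjugate-depth relation: y₂/y₁ = ½[√(1 + 8Fr₁²) − 1] = ½[√185.3 − 1] = 6.31.
y₂ = 6.31 × 0.575 = 3.63 m.
Tailwater y_tw = 4.15 m: y_tw > y₂, so the jump is submerged.

y₂ = 3.63 m; the jump is submerged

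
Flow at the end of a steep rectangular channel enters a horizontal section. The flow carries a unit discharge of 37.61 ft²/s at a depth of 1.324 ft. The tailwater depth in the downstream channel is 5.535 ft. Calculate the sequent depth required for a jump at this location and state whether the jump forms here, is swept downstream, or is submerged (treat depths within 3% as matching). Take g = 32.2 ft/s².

V₁ = q/y₁ = 37.61/1.324 = 28.41 ft/s. Fr₁ = V₁/√(g·y₁) = 28.41/√(32.2×1.324) = 4.351.
From the momentum equation for a rectangular channel, y₂/y₁ = ½[√(1 + 8Fr₁²) − 1] = ½[√152.42 − 1] = 5.673.
y₂ = 5.673 × 1.324 = 7.511 ft.
Tailwater y_tw = 5.535 ft: y_tw < y₂, so the jump is swept downstream.

y₂ = 7.511 ft; the jump is swept downstream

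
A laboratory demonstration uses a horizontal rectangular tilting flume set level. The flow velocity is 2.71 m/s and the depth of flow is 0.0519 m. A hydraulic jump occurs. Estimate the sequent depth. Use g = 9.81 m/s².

Fr₁ = V₁/√(g·y₁) = 2.71/√(9.81×0.0519) = 3.80.
Sequent-depth ratio: y₂/y₁ = ½[√(1 + 8Fr₁²) − 1] = ½[√116.4 − 1] = 4.89.
y₂ = 4.89 × 0.0519 = 0.254 m.

y₂ = 0.254 m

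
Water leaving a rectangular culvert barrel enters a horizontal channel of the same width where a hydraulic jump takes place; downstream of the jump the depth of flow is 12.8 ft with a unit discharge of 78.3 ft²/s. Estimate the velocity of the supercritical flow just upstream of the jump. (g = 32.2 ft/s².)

V₁ = 39.0 ft/s

V₂ = q/y₂ = 78.3/12.8 = 6.12 ft/s; Fr₂ = V₂/√(g·y₂) = 0.301.
Since the conjugate-depth ratio holds either way, y₁/y₂ = ½[√(1 + 8Fr₂²) − 1] = ½[√1.726 − 1] = 0.157.
y₁ = 0.157 × 12.8 = 2.01 ft.
V₁ = q/y₁ = 78.3/2.01 = 39.0 ft/s.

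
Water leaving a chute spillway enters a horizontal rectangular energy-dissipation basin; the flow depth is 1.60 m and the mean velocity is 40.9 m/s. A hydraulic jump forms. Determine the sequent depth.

Fr₁ = V₁/√(g·y₁) = 40.9/√(9.81×1.60) = 10.3.
Conjugate-depth relation: y₂/y₁ = ½[√(1 + 8Fr₁²) − 1] = ½[√853.6 − 1] = 14.1.
y₂ = 14.1 × 1.60 = 22.6 m.

y₂ = 22.6 m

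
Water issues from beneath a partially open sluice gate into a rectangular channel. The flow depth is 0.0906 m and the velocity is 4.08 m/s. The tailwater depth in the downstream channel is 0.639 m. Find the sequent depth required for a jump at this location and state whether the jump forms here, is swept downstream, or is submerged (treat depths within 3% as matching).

Fr₁ = V₁/√(g·y₁) = 4.08/√(9.81×0.0906) = 4.33.
From the momentum equation for a rectangular channel, y₂/y₁ = ½[√(1 + 8Fr₁²) − 1] = ½[√150.8 − 1] = 5.64.
y₂ = 5.64 × 0.0906 = 0.511 m.
Tailwater y_tw = 0.639 m: y_tw > y₂, so the jump is submerged.

y₂ = 0.511 m; the jump is submerged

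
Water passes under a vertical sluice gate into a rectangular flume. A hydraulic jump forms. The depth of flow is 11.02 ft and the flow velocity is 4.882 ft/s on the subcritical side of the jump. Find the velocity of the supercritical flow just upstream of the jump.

Fr₂ = V₂/√(g·y₂) = 4.882/√(32.2×11.02) = 0.2592.
The Bélanger relation is symmetric: y₁/y₂ = ½[√(1 + 8Fr₂²) − 1] = ½[√1.5373 − 1] = 0.1199.
y₁ = 0.1199 × 11.02 = 1.322 ft.
V₁ = q/y₁ = 53.80/1.322 = 40.70 ft/s.

V₁ = 40.70 ft/s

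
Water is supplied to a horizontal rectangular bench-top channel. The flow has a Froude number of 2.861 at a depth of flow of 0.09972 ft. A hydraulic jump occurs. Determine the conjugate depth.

Fr₁ = 2.861 (given).
Conjugate-depth relation: y₂/y₁ = ½[√(1 + 8Fr₁²) − 1] = ½[√66.483 − 1] = 3.577.
y₂ = 3.577 × 0.09972 = 0.3567 ft.

y₂ = 0.3567 ft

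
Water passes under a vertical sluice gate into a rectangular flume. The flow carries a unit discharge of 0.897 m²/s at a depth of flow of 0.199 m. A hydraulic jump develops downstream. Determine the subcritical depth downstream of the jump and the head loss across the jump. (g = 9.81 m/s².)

y₂ = 0.814 m; ΔE = 0.359 m

V₁ = q/y₁ = 0.897/0.199 = 4.51 m/s. Fr₁ = V₁/√(g·y₁) = 4.51/√(9.81×0.199) = 3.23.
Conjugate-depth relation: y₂/y₁ = ½[√(1 + 8Fr₁²) − 1] = ½[√84.26 − 1] = 4.09.
y₂ = 4.09 × 0.199 = 0.814 m.
Head loss: ΔE = (y₂ − y₁)³/(4y₁y₂) = (0.814 − 0.199)³/(4×0.199×0.814) = 0.232/0.648 = 0.359 m.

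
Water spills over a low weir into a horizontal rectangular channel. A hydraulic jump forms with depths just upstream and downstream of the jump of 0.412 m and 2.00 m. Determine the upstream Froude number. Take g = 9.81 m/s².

Fr₁ = 3.77

For a rectangular channel the momentum equation gives q² = ½·g·y₁·y₂·(y₁ + y₂) = ½×9.81×0.412×2.00×2.41 = 9.75.
q = √9.75 = 3.12 m²/s.
V₁ = q/y₁ = 7.58 m/s; Fr₁ = V₁/√(g·y₁) = 3.77.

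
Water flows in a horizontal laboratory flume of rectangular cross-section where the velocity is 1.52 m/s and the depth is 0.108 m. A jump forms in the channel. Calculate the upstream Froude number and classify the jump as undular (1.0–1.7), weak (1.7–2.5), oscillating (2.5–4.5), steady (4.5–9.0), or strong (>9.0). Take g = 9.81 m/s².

Fr₁ = 1.48; undular jump

Fr₁ = V₁/√(g·y₁) = 1.52/√(9.81×0.108) = 1.48.
Fr₁ = 1.48 lies in the undular range.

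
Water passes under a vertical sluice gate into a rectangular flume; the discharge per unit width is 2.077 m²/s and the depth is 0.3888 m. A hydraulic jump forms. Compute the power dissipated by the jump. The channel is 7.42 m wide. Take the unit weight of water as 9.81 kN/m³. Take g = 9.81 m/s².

V₁ = q/y₁ = 2.077/0.3888 = 5.342 m/s. Fr₁ = V₁/√(g·y₁) = 5.342/√(9.81×0.3888) = 2.735.
From the momentum equation for a rectangular channel, y₂/y₁ = ½[√(1 + 8Fr₁²) − 1] = ½[√60.857 − 1] = 3.401.
y₂ = 3.401 × 0.3888 = 1.322 m.
Head loss: ΔE = (y₂ − y₁)³/(4y₁y₂) = (1.322 − 0.3888)³/(4×0.3888×1.322) = 0.8130/2.056 = 0.3954 m.
Q = q·b = 2.077 × 7.42 = 15.41 m³/s. P = γ·Q·ΔE = 9.81 × 15.41 × 0.3954 = 59.78 kW.

P = 59.78 kW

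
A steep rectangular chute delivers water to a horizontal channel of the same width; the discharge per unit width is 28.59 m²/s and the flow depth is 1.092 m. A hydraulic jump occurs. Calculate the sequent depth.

V₁ = q/y₁ = 28.59/1.092 = 26.18 m/s. Fr₁ = V₁/√(g·y₁) = 26.18/√(9.81×1.092) = 7.999.
Sequent-depth ratio: y₂/y₁ = ½[√(1 + 8Fr₁²) − 1] = ½[√512.90 − 1] = 10.82.
y₂ = 10.82 × 1.092 = 11.82 m.

y₂ = 11.82 m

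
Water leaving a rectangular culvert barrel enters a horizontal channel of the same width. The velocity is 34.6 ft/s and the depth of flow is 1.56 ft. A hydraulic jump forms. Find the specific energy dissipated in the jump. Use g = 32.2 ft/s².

ΔE = 9.68 ft

Fr₁ = V₁/√(g·y₁) = 34.6/√(32.2×1.56) = 4.88.
From the momentum equation for a rectangular channel, y₂/y₁ = ½[√(1 + 8Fr₁²) − 1] = ½[√191.7 − 1] = 6.42.
y₂ = 6.42 × 1.56 = 10.0 ft.
q = V₁·y₁ = 34.6 × 1.56 = 54.0 ft²/s. V₂ = q/y₂ = 54.0/10.0 = 5.39 ft/s. E₁ = y₁ + V₁²/2g = 20.1 ft; E₂ = y₂ + V₂²/2g = 10.5 ft. ΔE = E₁ − E₂ = 9.68 ft.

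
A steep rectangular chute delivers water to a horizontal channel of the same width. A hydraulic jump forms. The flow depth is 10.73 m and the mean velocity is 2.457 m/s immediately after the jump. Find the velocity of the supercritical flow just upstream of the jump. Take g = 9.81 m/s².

Fr₂ = V₂/√(g·y₂) = 2.457/√(9.81×10.73) = 0.2395.
Applying the sequent-depth relation in reverse, y₁/y₂ = ½[√(1 + 8Fr₂²) − 1] = ½[√1.4588 − 1] = 0.1039.
y₁ = 0.1039 × 10.73 = 1.115 m.
V₁ = q/y₁ = 26.36/1.115 = 23.65 m/s.

V₁ = 23.65 m/s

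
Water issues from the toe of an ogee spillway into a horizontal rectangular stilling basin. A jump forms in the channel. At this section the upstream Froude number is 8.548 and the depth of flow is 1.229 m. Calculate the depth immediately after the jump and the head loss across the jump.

y₂ = 14.26 m; ΔE = 31.54 m

Fr₁ = 8.548 (given).
From the momentum equation for a rectangular channel, y₂/y₁ = ½[√(1 + 8Fr₁²) − 1] = ½[√585.55 − 1] = 11.60.
y₂ = 11.60 × 1.229 = 14.26 m.
Head loss: ΔE = (y₂ − y₁)³/(4y₁y₂) = (14.26 − 1.229)³/(4×1.229×14.26) = 2210/70.08 = 31.54 m.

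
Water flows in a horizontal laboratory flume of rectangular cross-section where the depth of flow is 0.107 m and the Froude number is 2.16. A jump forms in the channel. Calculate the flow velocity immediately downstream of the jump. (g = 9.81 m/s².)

V₂ = 0.853 m/s

Fr₁ = 2.16 (given).
Sequent-depth ratio: y₂/y₁ = ½[√(1 + 8Fr₁²) − 1] = ½[√38.32 − 1] = 2.60.
y₂ = 2.60 × 0.107 = 0.278 m.
V₁ = Fr₁·√(g·y₁) = 2.16×√(9.81×0.107) = 2.21 m/s; q = V₁·y₁ = 0.237 m²/s.
V₂ = q/y₂ = 0.237/0.278 = 0.853 m/s.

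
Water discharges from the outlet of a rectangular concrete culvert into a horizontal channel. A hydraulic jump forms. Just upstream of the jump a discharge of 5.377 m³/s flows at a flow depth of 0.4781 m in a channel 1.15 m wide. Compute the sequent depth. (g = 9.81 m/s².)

q = Q/b = 5.377/1.15 = 4.676 m²/s; V₁ = q/y₁ = 9.780 m/s. Fr₁ = V₁/√(g·y₁) = 4.516.
From the momentum equation for a rectangular channel, y₂/y₁ = ½[√(1 + 8Fr₁²) − 1] = ½[√164.14 − 1] = 5.906.
y₂ = 5.906 × 0.4781 = 2.824 m.

y₂ = 2.824 m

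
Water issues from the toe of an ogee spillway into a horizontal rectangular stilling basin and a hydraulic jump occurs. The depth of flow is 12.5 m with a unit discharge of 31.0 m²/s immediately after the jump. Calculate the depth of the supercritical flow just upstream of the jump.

y₁ = 1.15 m

V₂ = q/y₂ = 31.0/12.5 = 2.48 m/s; Fr₂ = V₂/√(g·y₂) = 0.224.
Since the conjugate-depth ratio holds either way, y₁/y₂ = ½[√(1 + 8Fr₂²) − 1] = ½[√1.401 − 1] = 0.0919.
y₁ = 0.0919 × 12.5 = 1.15 m.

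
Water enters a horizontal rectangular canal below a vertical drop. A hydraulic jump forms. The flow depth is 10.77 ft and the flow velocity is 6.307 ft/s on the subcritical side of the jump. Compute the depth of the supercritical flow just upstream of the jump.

Fr₂ = V₂/√(g·y₂) = 6.307/√(32.2×10.77) = 0.3387.
From the momentum equation (using Fr₂), y₁/y₂ = ½[√(1 + 8Fr₂²) − 1] = ½[√1.9176 − 1] = 0.1924.
y₁ = 0.1924 × 10.77 = 2.072 ft.

y₁ = 2.072 ft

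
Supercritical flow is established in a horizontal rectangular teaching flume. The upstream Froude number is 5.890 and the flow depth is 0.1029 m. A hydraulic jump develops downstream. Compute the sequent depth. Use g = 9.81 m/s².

y₂ = 0.8072 m

Fr₁ = 5.890 (given).
From the momentum equation for a rectangular channel, y₂/y₁ = ½[√(1 + 8Fr₁²) − 1] = ½[√278.54 − 1] = 7.845.
y₂ = 7.845 × 0.1029 = 0.8072 m.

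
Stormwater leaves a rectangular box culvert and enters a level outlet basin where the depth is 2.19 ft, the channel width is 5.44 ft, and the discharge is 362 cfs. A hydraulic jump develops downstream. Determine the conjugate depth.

q = Q/b = 362/5.44 = 66.5 ft²/s; V₁ = q/y₁ = 30.4 ft/s. Fr₁ = V₁/√(g·y₁) = 3.62.
From the momentum equation for a rectangular channel, y₂/y₁ = ½[√(1 + 8Fr₁²) − 1] = ½[√105.7 − 1] = 4.64.
y₂ = 4.64 × 2.19 = 10.2 ft.

y₂ = 10.2 ft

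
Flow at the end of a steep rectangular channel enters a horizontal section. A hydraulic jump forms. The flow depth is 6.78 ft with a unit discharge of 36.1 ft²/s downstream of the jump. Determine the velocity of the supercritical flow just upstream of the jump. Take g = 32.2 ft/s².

V₂ = q/y₂ = 36.1/6.78 = 5.32 ft/s; Fr₂ = V₂/√(g·y₂) = 0.360.
From the momentum equation (using Fr₂), y₁/y₂ = ½[√(1 + 8Fr₂²) − 1] = ½[√2.039 − 1] = 0.214.
y₁ = 0.214 × 6.78 = 1.45 ft.
V₁ = q/y₁ = 36.1/1.45 = 24.9 ft/s.

V₁ = 24.9 ft/s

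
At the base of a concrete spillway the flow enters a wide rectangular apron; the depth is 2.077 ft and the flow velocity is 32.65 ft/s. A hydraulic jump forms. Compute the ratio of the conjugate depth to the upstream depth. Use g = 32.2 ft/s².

Fr₁ = V₁/√(g·y₁) = 32.65/√(32.2×2.077) = 3.992.
Sequent-depth ratio: y₂/y₁ = ½[√(1 + 8Fr₁²) − 1] = ½[√128.52 − 1] = 5.168.

y₂/y₁ = 5.168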